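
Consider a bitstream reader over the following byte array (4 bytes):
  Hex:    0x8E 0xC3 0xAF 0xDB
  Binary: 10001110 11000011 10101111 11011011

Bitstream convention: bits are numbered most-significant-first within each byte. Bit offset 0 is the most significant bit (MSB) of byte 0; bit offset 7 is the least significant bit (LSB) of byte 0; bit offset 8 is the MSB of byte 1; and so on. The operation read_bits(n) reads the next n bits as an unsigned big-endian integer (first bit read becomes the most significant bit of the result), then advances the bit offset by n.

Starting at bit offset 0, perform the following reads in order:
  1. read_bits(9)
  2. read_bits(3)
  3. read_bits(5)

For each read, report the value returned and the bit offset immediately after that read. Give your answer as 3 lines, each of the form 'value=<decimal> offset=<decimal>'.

Answer: value=285 offset=9
value=4 offset=12
value=7 offset=17

Derivation:
Read 1: bits[0:9] width=9 -> value=285 (bin 100011101); offset now 9 = byte 1 bit 1; 23 bits remain
Read 2: bits[9:12] width=3 -> value=4 (bin 100); offset now 12 = byte 1 bit 4; 20 bits remain
Read 3: bits[12:17] width=5 -> value=7 (bin 00111); offset now 17 = byte 2 bit 1; 15 bits remain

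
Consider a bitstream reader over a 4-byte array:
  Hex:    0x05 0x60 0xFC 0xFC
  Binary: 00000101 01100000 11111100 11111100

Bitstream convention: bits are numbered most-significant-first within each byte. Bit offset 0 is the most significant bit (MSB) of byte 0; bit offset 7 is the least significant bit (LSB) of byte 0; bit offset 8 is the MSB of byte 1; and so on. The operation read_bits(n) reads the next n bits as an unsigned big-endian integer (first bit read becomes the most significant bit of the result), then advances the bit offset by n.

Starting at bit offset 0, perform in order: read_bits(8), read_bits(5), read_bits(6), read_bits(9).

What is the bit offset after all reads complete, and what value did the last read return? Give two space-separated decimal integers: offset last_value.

Read 1: bits[0:8] width=8 -> value=5 (bin 00000101); offset now 8 = byte 1 bit 0; 24 bits remain
Read 2: bits[8:13] width=5 -> value=12 (bin 01100); offset now 13 = byte 1 bit 5; 19 bits remain
Read 3: bits[13:19] width=6 -> value=7 (bin 000111); offset now 19 = byte 2 bit 3; 13 bits remain
Read 4: bits[19:28] width=9 -> value=463 (bin 111001111); offset now 28 = byte 3 bit 4; 4 bits remain

Answer: 28 463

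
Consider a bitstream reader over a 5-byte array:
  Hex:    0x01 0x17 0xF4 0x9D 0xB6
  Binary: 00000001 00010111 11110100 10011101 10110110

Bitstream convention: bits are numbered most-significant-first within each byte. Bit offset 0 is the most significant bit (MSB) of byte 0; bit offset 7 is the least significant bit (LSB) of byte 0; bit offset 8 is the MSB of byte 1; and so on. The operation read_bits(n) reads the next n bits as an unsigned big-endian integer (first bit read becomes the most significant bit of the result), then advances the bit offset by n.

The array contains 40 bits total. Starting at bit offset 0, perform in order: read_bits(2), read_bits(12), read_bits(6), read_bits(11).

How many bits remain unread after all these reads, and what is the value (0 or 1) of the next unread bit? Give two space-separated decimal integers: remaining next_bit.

Read 1: bits[0:2] width=2 -> value=0 (bin 00); offset now 2 = byte 0 bit 2; 38 bits remain
Read 2: bits[2:14] width=12 -> value=69 (bin 000001000101); offset now 14 = byte 1 bit 6; 26 bits remain
Read 3: bits[14:20] width=6 -> value=63 (bin 111111); offset now 20 = byte 2 bit 4; 20 bits remain
Read 4: bits[20:31] width=11 -> value=590 (bin 01001001110); offset now 31 = byte 3 bit 7; 9 bits remain

Answer: 9 1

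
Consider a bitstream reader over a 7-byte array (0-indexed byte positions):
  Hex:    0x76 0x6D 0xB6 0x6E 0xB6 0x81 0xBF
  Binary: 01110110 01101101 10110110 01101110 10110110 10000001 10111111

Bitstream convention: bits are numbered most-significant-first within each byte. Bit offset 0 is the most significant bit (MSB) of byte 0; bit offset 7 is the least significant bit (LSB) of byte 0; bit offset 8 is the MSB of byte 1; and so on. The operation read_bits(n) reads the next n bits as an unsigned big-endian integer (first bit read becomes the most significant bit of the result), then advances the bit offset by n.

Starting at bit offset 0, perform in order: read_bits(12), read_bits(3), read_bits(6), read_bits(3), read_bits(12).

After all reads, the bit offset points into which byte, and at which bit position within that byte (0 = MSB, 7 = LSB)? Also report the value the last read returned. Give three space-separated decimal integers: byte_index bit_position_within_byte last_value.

Read 1: bits[0:12] width=12 -> value=1894 (bin 011101100110); offset now 12 = byte 1 bit 4; 44 bits remain
Read 2: bits[12:15] width=3 -> value=6 (bin 110); offset now 15 = byte 1 bit 7; 41 bits remain
Read 3: bits[15:21] width=6 -> value=54 (bin 110110); offset now 21 = byte 2 bit 5; 35 bits remain
Read 4: bits[21:24] width=3 -> value=6 (bin 110); offset now 24 = byte 3 bit 0; 32 bits remain
Read 5: bits[24:36] width=12 -> value=1771 (bin 011011101011); offset now 36 = byte 4 bit 4; 20 bits remain

Answer: 4 4 1771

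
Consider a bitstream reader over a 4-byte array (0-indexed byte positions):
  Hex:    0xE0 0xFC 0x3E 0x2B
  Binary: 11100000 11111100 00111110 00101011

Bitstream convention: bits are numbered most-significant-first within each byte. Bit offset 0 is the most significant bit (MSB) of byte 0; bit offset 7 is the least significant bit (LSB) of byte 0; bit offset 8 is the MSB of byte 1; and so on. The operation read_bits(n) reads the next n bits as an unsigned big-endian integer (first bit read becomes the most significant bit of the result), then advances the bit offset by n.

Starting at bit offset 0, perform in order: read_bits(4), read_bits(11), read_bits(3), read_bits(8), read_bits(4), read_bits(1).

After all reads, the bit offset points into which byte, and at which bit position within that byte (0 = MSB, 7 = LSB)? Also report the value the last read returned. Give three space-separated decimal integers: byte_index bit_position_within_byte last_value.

Read 1: bits[0:4] width=4 -> value=14 (bin 1110); offset now 4 = byte 0 bit 4; 28 bits remain
Read 2: bits[4:15] width=11 -> value=126 (bin 00001111110); offset now 15 = byte 1 bit 7; 17 bits remain
Read 3: bits[15:18] width=3 -> value=0 (bin 000); offset now 18 = byte 2 bit 2; 14 bits remain
Read 4: bits[18:26] width=8 -> value=248 (bin 11111000); offset now 26 = byte 3 bit 2; 6 bits remain
Read 5: bits[26:30] width=4 -> value=10 (bin 1010); offset now 30 = byte 3 bit 6; 2 bits remain
Read 6: bits[30:31] width=1 -> value=1 (bin 1); offset now 31 = byte 3 bit 7; 1 bits remain

Answer: 3 7 1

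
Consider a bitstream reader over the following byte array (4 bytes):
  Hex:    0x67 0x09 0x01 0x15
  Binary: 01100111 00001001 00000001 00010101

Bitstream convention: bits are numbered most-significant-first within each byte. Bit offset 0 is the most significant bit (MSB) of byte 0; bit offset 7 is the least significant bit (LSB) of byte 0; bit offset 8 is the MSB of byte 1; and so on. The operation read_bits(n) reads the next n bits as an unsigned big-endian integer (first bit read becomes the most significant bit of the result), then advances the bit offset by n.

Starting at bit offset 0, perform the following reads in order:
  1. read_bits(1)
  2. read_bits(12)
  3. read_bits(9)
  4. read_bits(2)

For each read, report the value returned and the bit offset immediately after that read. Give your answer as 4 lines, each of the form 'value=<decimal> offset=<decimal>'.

Read 1: bits[0:1] width=1 -> value=0 (bin 0); offset now 1 = byte 0 bit 1; 31 bits remain
Read 2: bits[1:13] width=12 -> value=3297 (bin 110011100001); offset now 13 = byte 1 bit 5; 19 bits remain
Read 3: bits[13:22] width=9 -> value=64 (bin 001000000); offset now 22 = byte 2 bit 6; 10 bits remain
Read 4: bits[22:24] width=2 -> value=1 (bin 01); offset now 24 = byte 3 bit 0; 8 bits remain

Answer: value=0 offset=1
value=3297 offset=13
value=64 offset=22
value=1 offset=24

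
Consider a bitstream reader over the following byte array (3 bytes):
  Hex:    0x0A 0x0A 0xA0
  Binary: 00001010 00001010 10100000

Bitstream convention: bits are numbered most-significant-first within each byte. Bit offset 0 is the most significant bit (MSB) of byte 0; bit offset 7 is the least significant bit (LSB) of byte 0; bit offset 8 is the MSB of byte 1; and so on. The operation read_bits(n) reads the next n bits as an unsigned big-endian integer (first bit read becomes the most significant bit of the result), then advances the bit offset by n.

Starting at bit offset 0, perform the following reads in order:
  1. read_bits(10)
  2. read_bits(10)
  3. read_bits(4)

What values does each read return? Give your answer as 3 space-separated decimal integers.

Read 1: bits[0:10] width=10 -> value=40 (bin 0000101000); offset now 10 = byte 1 bit 2; 14 bits remain
Read 2: bits[10:20] width=10 -> value=170 (bin 0010101010); offset now 20 = byte 2 bit 4; 4 bits remain
Read 3: bits[20:24] width=4 -> value=0 (bin 0000); offset now 24 = byte 3 bit 0; 0 bits remain

Answer: 40 170 0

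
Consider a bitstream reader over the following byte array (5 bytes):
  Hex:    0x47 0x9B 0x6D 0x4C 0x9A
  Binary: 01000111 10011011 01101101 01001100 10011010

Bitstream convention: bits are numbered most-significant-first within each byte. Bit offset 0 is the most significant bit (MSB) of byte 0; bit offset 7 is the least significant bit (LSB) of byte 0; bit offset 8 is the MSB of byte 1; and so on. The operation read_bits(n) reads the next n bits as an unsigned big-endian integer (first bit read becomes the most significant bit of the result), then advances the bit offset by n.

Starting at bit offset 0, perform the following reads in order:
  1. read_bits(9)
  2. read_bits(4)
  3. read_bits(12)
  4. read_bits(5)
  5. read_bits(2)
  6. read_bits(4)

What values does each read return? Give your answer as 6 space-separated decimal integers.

Answer: 143 3 1754 19 0 9

Derivation:
Read 1: bits[0:9] width=9 -> value=143 (bin 010001111); offset now 9 = byte 1 bit 1; 31 bits remain
Read 2: bits[9:13] width=4 -> value=3 (bin 0011); offset now 13 = byte 1 bit 5; 27 bits remain
Read 3: bits[13:25] width=12 -> value=1754 (bin 011011011010); offset now 25 = byte 3 bit 1; 15 bits remain
Read 4: bits[25:30] width=5 -> value=19 (bin 10011); offset now 30 = byte 3 bit 6; 10 bits remain
Read 5: bits[30:32] width=2 -> value=0 (bin 00); offset now 32 = byte 4 bit 0; 8 bits remain
Read 6: bits[32:36] width=4 -> value=9 (bin 1001); offset now 36 = byte 4 bit 4; 4 bits remain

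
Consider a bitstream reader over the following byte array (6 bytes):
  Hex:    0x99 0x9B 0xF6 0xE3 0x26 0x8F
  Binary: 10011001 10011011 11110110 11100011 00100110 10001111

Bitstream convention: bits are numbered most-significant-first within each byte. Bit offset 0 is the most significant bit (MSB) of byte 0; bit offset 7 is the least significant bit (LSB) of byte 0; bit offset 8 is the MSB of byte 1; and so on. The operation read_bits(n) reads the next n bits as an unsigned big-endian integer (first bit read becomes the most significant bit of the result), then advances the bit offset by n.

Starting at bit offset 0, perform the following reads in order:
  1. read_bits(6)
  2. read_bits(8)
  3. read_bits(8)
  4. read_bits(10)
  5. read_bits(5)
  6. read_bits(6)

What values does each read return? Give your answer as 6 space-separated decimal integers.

Read 1: bits[0:6] width=6 -> value=38 (bin 100110); offset now 6 = byte 0 bit 6; 42 bits remain
Read 2: bits[6:14] width=8 -> value=102 (bin 01100110); offset now 14 = byte 1 bit 6; 34 bits remain
Read 3: bits[14:22] width=8 -> value=253 (bin 11111101); offset now 22 = byte 2 bit 6; 26 bits remain
Read 4: bits[22:32] width=10 -> value=739 (bin 1011100011); offset now 32 = byte 4 bit 0; 16 bits remain
Read 5: bits[32:37] width=5 -> value=4 (bin 00100); offset now 37 = byte 4 bit 5; 11 bits remain
Read 6: bits[37:43] width=6 -> value=52 (bin 110100); offset now 43 = byte 5 bit 3; 5 bits remain

Answer: 38 102 253 739 4 52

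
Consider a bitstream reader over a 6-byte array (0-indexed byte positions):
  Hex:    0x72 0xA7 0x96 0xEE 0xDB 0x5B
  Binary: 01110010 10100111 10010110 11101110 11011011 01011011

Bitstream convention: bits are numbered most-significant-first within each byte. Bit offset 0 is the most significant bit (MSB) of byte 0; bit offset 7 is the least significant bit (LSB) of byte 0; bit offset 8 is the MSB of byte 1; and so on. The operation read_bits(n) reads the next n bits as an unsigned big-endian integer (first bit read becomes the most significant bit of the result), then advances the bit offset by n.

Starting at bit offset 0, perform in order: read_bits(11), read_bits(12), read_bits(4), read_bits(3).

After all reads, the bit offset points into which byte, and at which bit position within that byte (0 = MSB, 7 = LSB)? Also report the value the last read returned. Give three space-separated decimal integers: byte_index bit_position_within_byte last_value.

Read 1: bits[0:11] width=11 -> value=917 (bin 01110010101); offset now 11 = byte 1 bit 3; 37 bits remain
Read 2: bits[11:23] width=12 -> value=971 (bin 001111001011); offset now 23 = byte 2 bit 7; 25 bits remain
Read 3: bits[23:27] width=4 -> value=7 (bin 0111); offset now 27 = byte 3 bit 3; 21 bits remain
Read 4: bits[27:30] width=3 -> value=3 (bin 011); offset now 30 = byte 3 bit 6; 18 bits remain

Answer: 3 6 3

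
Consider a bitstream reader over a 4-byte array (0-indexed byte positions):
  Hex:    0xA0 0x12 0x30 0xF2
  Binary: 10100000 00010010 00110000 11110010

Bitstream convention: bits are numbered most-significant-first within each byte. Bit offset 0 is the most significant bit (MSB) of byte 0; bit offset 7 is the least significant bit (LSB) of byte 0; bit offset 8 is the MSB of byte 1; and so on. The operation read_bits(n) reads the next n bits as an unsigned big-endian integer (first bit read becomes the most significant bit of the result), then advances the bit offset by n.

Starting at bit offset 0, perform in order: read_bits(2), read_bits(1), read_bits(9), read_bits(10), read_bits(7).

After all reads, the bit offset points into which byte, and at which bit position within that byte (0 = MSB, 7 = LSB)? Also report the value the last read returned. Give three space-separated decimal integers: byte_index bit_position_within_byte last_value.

Answer: 3 5 30

Derivation:
Read 1: bits[0:2] width=2 -> value=2 (bin 10); offset now 2 = byte 0 bit 2; 30 bits remain
Read 2: bits[2:3] width=1 -> value=1 (bin 1); offset now 3 = byte 0 bit 3; 29 bits remain
Read 3: bits[3:12] width=9 -> value=1 (bin 000000001); offset now 12 = byte 1 bit 4; 20 bits remain
Read 4: bits[12:22] width=10 -> value=140 (bin 0010001100); offset now 22 = byte 2 bit 6; 10 bits remain
Read 5: bits[22:29] width=7 -> value=30 (bin 0011110); offset now 29 = byte 3 bit 5; 3 bits remain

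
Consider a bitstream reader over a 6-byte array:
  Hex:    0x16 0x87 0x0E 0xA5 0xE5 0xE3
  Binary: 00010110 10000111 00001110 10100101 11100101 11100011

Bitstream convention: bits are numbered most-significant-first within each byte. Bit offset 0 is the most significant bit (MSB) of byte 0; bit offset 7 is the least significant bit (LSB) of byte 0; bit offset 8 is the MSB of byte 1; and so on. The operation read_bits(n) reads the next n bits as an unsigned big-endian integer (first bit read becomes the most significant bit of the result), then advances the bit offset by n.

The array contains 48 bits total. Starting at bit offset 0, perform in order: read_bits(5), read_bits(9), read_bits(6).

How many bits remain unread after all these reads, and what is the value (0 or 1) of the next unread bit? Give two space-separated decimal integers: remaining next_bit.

Read 1: bits[0:5] width=5 -> value=2 (bin 00010); offset now 5 = byte 0 bit 5; 43 bits remain
Read 2: bits[5:14] width=9 -> value=417 (bin 110100001); offset now 14 = byte 1 bit 6; 34 bits remain
Read 3: bits[14:20] width=6 -> value=48 (bin 110000); offset now 20 = byte 2 bit 4; 28 bits remain

Answer: 28 1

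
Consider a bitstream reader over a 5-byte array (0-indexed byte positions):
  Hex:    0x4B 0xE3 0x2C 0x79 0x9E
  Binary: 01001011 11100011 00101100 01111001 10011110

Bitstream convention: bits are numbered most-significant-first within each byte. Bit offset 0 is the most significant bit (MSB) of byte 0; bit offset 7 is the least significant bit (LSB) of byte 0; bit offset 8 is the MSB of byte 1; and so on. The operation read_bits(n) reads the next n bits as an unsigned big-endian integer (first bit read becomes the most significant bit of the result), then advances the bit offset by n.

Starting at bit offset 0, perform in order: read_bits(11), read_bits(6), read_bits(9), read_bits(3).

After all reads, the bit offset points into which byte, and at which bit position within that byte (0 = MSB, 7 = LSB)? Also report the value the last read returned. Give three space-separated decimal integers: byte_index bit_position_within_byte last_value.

Answer: 3 5 7

Derivation:
Read 1: bits[0:11] width=11 -> value=607 (bin 01001011111); offset now 11 = byte 1 bit 3; 29 bits remain
Read 2: bits[11:17] width=6 -> value=6 (bin 000110); offset now 17 = byte 2 bit 1; 23 bits remain
Read 3: bits[17:26] width=9 -> value=177 (bin 010110001); offset now 26 = byte 3 bit 2; 14 bits remain
Read 4: bits[26:29] width=3 -> value=7 (bin 111); offset now 29 = byte 3 bit 5; 11 bits remain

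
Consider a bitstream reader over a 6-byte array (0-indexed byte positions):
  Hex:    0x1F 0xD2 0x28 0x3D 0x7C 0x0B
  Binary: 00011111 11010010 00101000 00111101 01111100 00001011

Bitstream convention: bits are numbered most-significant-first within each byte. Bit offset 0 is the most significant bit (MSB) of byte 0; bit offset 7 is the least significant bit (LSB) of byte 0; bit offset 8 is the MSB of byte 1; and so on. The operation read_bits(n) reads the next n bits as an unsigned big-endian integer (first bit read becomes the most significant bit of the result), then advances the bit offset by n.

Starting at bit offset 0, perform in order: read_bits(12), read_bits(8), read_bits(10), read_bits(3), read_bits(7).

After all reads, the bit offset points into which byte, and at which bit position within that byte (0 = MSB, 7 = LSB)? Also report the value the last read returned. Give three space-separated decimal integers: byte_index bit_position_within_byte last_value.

Read 1: bits[0:12] width=12 -> value=509 (bin 000111111101); offset now 12 = byte 1 bit 4; 36 bits remain
Read 2: bits[12:20] width=8 -> value=34 (bin 00100010); offset now 20 = byte 2 bit 4; 28 bits remain
Read 3: bits[20:30] width=10 -> value=527 (bin 1000001111); offset now 30 = byte 3 bit 6; 18 bits remain
Read 4: bits[30:33] width=3 -> value=2 (bin 010); offset now 33 = byte 4 bit 1; 15 bits remain
Read 5: bits[33:40] width=7 -> value=124 (bin 1111100); offset now 40 = byte 5 bit 0; 8 bits remain

Answer: 5 0 124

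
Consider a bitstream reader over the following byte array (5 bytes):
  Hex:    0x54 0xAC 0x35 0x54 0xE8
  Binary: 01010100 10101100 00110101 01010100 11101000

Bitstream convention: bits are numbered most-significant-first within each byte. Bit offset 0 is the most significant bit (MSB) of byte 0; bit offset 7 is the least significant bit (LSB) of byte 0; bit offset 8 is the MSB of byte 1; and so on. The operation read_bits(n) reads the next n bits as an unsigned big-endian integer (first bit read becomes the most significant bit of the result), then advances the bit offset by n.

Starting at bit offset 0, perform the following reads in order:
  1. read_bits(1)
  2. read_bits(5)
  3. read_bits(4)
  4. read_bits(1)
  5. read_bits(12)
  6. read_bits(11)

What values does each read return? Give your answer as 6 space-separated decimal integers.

Read 1: bits[0:1] width=1 -> value=0 (bin 0); offset now 1 = byte 0 bit 1; 39 bits remain
Read 2: bits[1:6] width=5 -> value=21 (bin 10101); offset now 6 = byte 0 bit 6; 34 bits remain
Read 3: bits[6:10] width=4 -> value=2 (bin 0010); offset now 10 = byte 1 bit 2; 30 bits remain
Read 4: bits[10:11] width=1 -> value=1 (bin 1); offset now 11 = byte 1 bit 3; 29 bits remain
Read 5: bits[11:23] width=12 -> value=1562 (bin 011000011010); offset now 23 = byte 2 bit 7; 17 bits remain
Read 6: bits[23:34] width=11 -> value=1363 (bin 10101010011); offset now 34 = byte 4 bit 2; 6 bits remain

Answer: 0 21 2 1 1562 1363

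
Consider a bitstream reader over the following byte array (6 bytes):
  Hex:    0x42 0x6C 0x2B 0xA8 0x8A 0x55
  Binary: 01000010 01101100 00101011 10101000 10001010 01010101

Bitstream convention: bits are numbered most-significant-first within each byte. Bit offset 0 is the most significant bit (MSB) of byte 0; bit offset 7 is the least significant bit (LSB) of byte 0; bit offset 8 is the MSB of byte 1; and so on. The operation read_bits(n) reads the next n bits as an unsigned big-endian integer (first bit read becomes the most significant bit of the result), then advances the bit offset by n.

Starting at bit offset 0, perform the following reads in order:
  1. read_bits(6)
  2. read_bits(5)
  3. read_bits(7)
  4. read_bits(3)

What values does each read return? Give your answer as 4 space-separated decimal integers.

Answer: 16 19 48 5

Derivation:
Read 1: bits[0:6] width=6 -> value=16 (bin 010000); offset now 6 = byte 0 bit 6; 42 bits remain
Read 2: bits[6:11] width=5 -> value=19 (bin 10011); offset now 11 = byte 1 bit 3; 37 bits remain
Read 3: bits[11:18] width=7 -> value=48 (bin 0110000); offset now 18 = byte 2 bit 2; 30 bits remain
Read 4: bits[18:21] width=3 -> value=5 (bin 101); offset now 21 = byte 2 bit 5; 27 bits remain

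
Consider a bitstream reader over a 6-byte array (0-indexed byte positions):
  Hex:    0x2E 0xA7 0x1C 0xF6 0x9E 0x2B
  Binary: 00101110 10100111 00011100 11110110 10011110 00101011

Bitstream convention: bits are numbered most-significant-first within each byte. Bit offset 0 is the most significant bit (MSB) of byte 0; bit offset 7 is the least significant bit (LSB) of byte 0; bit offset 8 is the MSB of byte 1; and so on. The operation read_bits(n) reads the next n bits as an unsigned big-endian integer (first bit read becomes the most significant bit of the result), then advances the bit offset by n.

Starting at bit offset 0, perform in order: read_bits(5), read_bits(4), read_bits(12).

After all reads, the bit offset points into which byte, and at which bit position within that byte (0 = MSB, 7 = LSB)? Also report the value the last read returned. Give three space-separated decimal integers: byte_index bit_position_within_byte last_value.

Answer: 2 5 1251

Derivation:
Read 1: bits[0:5] width=5 -> value=5 (bin 00101); offset now 5 = byte 0 bit 5; 43 bits remain
Read 2: bits[5:9] width=4 -> value=13 (bin 1101); offset now 9 = byte 1 bit 1; 39 bits remain
Read 3: bits[9:21] width=12 -> value=1251 (bin 010011100011); offset now 21 = byte 2 bit 5; 27 bits remain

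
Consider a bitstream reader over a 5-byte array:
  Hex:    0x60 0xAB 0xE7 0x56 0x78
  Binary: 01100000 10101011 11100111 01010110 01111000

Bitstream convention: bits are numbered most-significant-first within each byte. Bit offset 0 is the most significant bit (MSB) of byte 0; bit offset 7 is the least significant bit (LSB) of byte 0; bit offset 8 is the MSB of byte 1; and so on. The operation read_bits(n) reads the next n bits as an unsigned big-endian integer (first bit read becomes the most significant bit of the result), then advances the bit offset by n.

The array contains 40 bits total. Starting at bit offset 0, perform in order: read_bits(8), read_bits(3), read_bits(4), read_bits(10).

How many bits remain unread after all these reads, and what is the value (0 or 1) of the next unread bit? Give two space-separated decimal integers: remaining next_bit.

Read 1: bits[0:8] width=8 -> value=96 (bin 01100000); offset now 8 = byte 1 bit 0; 32 bits remain
Read 2: bits[8:11] width=3 -> value=5 (bin 101); offset now 11 = byte 1 bit 3; 29 bits remain
Read 3: bits[11:15] width=4 -> value=5 (bin 0101); offset now 15 = byte 1 bit 7; 25 bits remain
Read 4: bits[15:25] width=10 -> value=974 (bin 1111001110); offset now 25 = byte 3 bit 1; 15 bits remain

Answer: 15 1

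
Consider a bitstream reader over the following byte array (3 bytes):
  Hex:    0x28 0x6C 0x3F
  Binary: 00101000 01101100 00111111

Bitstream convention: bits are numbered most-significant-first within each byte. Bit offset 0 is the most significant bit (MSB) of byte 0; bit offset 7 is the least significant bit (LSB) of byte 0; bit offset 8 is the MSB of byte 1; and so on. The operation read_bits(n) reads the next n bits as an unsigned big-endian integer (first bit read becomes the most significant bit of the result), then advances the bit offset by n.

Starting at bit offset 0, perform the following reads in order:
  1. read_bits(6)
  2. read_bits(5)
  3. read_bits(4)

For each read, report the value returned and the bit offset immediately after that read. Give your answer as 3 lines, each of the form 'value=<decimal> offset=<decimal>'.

Answer: value=10 offset=6
value=3 offset=11
value=6 offset=15

Derivation:
Read 1: bits[0:6] width=6 -> value=10 (bin 001010); offset now 6 = byte 0 bit 6; 18 bits remain
Read 2: bits[6:11] width=5 -> value=3 (bin 00011); offset now 11 = byte 1 bit 3; 13 bits remain
Read 3: bits[11:15] width=4 -> value=6 (bin 0110); offset now 15 = byte 1 bit 7; 9 bits remain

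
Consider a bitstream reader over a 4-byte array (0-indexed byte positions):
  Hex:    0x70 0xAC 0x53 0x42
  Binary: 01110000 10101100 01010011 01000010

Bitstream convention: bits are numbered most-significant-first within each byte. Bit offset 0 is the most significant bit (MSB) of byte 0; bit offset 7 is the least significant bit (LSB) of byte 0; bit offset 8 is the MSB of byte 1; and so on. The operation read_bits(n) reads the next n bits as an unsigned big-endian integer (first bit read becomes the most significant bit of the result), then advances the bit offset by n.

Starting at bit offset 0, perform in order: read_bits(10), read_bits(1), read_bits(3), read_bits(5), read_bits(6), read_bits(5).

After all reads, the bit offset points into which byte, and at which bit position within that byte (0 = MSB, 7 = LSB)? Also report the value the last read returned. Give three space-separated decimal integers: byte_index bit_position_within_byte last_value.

Read 1: bits[0:10] width=10 -> value=450 (bin 0111000010); offset now 10 = byte 1 bit 2; 22 bits remain
Read 2: bits[10:11] width=1 -> value=1 (bin 1); offset now 11 = byte 1 bit 3; 21 bits remain
Read 3: bits[11:14] width=3 -> value=3 (bin 011); offset now 14 = byte 1 bit 6; 18 bits remain
Read 4: bits[14:19] width=5 -> value=2 (bin 00010); offset now 19 = byte 2 bit 3; 13 bits remain
Read 5: bits[19:25] width=6 -> value=38 (bin 100110); offset now 25 = byte 3 bit 1; 7 bits remain
Read 6: bits[25:30] width=5 -> value=16 (bin 10000); offset now 30 = byte 3 bit 6; 2 bits remain

Answer: 3 6 16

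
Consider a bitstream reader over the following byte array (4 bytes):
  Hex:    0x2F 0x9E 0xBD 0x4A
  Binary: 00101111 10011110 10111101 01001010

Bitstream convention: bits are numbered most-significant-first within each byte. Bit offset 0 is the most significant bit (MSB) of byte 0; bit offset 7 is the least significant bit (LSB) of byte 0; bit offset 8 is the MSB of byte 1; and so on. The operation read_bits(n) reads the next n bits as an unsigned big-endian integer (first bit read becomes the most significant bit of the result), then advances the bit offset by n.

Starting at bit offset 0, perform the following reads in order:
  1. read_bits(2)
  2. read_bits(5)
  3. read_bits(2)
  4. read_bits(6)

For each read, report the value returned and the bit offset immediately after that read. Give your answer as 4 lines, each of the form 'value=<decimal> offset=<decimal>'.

Answer: value=0 offset=2
value=23 offset=7
value=3 offset=9
value=15 offset=15

Derivation:
Read 1: bits[0:2] width=2 -> value=0 (bin 00); offset now 2 = byte 0 bit 2; 30 bits remain
Read 2: bits[2:7] width=5 -> value=23 (bin 10111); offset now 7 = byte 0 bit 7; 25 bits remain
Read 3: bits[7:9] width=2 -> value=3 (bin 11); offset now 9 = byte 1 bit 1; 23 bits remain
Read 4: bits[9:15] width=6 -> value=15 (bin 001111); offset now 15 = byte 1 bit 7; 17 bits remain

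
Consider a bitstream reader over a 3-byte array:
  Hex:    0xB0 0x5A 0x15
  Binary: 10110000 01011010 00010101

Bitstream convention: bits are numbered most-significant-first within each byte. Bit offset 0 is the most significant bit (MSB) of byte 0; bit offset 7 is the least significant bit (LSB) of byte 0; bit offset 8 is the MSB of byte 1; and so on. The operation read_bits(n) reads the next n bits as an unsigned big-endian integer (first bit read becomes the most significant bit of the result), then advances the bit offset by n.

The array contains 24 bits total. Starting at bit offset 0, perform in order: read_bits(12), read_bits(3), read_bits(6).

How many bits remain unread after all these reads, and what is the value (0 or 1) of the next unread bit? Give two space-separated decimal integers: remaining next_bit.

Read 1: bits[0:12] width=12 -> value=2821 (bin 101100000101); offset now 12 = byte 1 bit 4; 12 bits remain
Read 2: bits[12:15] width=3 -> value=5 (bin 101); offset now 15 = byte 1 bit 7; 9 bits remain
Read 3: bits[15:21] width=6 -> value=2 (bin 000010); offset now 21 = byte 2 bit 5; 3 bits remain

Answer: 3 1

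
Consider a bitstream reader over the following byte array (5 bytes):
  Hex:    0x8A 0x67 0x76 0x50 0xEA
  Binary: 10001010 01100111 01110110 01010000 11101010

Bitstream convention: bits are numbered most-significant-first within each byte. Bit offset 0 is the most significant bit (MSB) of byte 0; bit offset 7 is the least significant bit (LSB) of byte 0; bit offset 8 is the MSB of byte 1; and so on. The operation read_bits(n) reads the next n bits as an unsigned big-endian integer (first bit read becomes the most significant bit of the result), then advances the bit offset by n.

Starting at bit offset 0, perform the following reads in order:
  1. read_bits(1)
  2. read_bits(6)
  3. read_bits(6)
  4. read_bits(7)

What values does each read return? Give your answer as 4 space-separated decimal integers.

Answer: 1 5 12 119

Derivation:
Read 1: bits[0:1] width=1 -> value=1 (bin 1); offset now 1 = byte 0 bit 1; 39 bits remain
Read 2: bits[1:7] width=6 -> value=5 (bin 000101); offset now 7 = byte 0 bit 7; 33 bits remain
Read 3: bits[7:13] width=6 -> value=12 (bin 001100); offset now 13 = byte 1 bit 5; 27 bits remain
Read 4: bits[13:20] width=7 -> value=119 (bin 1110111); offset now 20 = byte 2 bit 4; 20 bits remain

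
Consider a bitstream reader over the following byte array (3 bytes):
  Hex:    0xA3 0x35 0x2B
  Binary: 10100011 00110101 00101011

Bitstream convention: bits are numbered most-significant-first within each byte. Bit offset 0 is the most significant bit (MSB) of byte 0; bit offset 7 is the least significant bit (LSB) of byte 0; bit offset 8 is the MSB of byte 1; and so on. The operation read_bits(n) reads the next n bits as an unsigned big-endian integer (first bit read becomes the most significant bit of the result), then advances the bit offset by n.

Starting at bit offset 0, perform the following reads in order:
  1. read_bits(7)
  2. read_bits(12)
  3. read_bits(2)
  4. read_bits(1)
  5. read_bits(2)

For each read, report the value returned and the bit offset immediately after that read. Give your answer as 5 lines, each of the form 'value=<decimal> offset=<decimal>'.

Read 1: bits[0:7] width=7 -> value=81 (bin 1010001); offset now 7 = byte 0 bit 7; 17 bits remain
Read 2: bits[7:19] width=12 -> value=2473 (bin 100110101001); offset now 19 = byte 2 bit 3; 5 bits remain
Read 3: bits[19:21] width=2 -> value=1 (bin 01); offset now 21 = byte 2 bit 5; 3 bits remain
Read 4: bits[21:22] width=1 -> value=0 (bin 0); offset now 22 = byte 2 bit 6; 2 bits remain
Read 5: bits[22:24] width=2 -> value=3 (bin 11); offset now 24 = byte 3 bit 0; 0 bits remain

Answer: value=81 offset=7
value=2473 offset=19
value=1 offset=21
value=0 offset=22
value=3 offset=24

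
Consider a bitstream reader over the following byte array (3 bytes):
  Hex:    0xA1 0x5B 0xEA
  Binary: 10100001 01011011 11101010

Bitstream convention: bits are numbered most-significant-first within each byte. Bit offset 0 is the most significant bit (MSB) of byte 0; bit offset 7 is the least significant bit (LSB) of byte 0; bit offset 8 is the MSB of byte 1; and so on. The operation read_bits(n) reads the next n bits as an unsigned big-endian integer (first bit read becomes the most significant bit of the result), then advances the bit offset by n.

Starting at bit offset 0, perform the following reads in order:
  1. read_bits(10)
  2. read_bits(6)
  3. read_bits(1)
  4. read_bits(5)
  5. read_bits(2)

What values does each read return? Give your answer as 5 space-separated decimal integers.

Read 1: bits[0:10] width=10 -> value=645 (bin 1010000101); offset now 10 = byte 1 bit 2; 14 bits remain
Read 2: bits[10:16] width=6 -> value=27 (bin 011011); offset now 16 = byte 2 bit 0; 8 bits remain
Read 3: bits[16:17] width=1 -> value=1 (bin 1); offset now 17 = byte 2 bit 1; 7 bits remain
Read 4: bits[17:22] width=5 -> value=26 (bin 11010); offset now 22 = byte 2 bit 6; 2 bits remain
Read 5: bits[22:24] width=2 -> value=2 (bin 10); offset now 24 = byte 3 bit 0; 0 bits remain

Answer: 645 27 1 26 2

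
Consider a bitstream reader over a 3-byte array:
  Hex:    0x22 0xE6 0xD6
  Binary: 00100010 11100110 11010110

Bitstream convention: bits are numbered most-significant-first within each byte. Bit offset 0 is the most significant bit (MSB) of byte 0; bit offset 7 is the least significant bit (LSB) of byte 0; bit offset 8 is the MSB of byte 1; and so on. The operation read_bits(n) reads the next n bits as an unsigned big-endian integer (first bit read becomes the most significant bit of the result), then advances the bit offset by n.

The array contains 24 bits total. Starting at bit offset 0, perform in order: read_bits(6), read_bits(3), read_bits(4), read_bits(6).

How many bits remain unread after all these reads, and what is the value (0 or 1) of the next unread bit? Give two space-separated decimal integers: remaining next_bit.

Answer: 5 1

Derivation:
Read 1: bits[0:6] width=6 -> value=8 (bin 001000); offset now 6 = byte 0 bit 6; 18 bits remain
Read 2: bits[6:9] width=3 -> value=5 (bin 101); offset now 9 = byte 1 bit 1; 15 bits remain
Read 3: bits[9:13] width=4 -> value=12 (bin 1100); offset now 13 = byte 1 bit 5; 11 bits remain
Read 4: bits[13:19] width=6 -> value=54 (bin 110110); offset now 19 = byte 2 bit 3; 5 bits remain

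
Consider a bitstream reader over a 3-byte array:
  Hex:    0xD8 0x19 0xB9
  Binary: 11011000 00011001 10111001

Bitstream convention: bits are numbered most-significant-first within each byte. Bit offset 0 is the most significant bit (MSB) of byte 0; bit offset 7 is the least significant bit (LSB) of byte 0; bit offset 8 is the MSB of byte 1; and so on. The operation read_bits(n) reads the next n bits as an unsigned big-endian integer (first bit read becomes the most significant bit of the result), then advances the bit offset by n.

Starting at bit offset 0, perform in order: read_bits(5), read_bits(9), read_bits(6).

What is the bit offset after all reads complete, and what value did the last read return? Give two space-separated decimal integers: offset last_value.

Answer: 20 27

Derivation:
Read 1: bits[0:5] width=5 -> value=27 (bin 11011); offset now 5 = byte 0 bit 5; 19 bits remain
Read 2: bits[5:14] width=9 -> value=6 (bin 000000110); offset now 14 = byte 1 bit 6; 10 bits remain
Read 3: bits[14:20] width=6 -> value=27 (bin 011011); offset now 20 = byte 2 bit 4; 4 bits remain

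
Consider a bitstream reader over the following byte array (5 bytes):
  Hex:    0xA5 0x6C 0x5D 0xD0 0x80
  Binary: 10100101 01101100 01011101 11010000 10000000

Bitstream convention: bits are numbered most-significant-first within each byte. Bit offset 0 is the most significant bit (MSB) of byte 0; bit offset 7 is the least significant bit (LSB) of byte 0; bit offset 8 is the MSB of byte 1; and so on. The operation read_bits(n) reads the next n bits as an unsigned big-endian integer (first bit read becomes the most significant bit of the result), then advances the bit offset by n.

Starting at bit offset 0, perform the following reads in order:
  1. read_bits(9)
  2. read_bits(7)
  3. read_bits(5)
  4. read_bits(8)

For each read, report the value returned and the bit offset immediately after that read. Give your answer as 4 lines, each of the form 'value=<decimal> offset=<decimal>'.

Read 1: bits[0:9] width=9 -> value=330 (bin 101001010); offset now 9 = byte 1 bit 1; 31 bits remain
Read 2: bits[9:16] width=7 -> value=108 (bin 1101100); offset now 16 = byte 2 bit 0; 24 bits remain
Read 3: bits[16:21] width=5 -> value=11 (bin 01011); offset now 21 = byte 2 bit 5; 19 bits remain
Read 4: bits[21:29] width=8 -> value=186 (bin 10111010); offset now 29 = byte 3 bit 5; 11 bits remain

Answer: value=330 offset=9
value=108 offset=16
value=11 offset=21
value=186 offset=29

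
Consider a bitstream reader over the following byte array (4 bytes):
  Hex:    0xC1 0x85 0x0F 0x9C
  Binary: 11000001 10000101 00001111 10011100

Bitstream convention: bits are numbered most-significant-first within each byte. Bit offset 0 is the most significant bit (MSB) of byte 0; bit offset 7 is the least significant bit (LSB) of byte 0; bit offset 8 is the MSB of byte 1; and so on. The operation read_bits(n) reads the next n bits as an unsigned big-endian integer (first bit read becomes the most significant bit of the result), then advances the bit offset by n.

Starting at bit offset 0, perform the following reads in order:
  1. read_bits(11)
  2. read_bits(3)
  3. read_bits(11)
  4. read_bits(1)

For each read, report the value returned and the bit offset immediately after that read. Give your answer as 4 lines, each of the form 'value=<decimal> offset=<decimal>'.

Answer: value=1548 offset=11
value=1 offset=14
value=543 offset=25
value=0 offset=26

Derivation:
Read 1: bits[0:11] width=11 -> value=1548 (bin 11000001100); offset now 11 = byte 1 bit 3; 21 bits remain
Read 2: bits[11:14] width=3 -> value=1 (bin 001); offset now 14 = byte 1 bit 6; 18 bits remain
Read 3: bits[14:25] width=11 -> value=543 (bin 01000011111); offset now 25 = byte 3 bit 1; 7 bits remain
Read 4: bits[25:26] width=1 -> value=0 (bin 0); offset now 26 = byte 3 bit 2; 6 bits remain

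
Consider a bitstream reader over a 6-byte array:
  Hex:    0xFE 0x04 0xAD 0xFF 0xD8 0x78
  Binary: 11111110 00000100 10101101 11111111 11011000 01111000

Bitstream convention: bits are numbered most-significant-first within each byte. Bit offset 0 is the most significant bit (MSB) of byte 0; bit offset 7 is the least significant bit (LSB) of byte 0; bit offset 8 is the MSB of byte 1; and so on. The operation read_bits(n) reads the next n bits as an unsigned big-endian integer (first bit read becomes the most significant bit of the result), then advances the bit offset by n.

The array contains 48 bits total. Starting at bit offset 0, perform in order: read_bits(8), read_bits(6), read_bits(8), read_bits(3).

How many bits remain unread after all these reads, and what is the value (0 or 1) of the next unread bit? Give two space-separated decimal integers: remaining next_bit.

Read 1: bits[0:8] width=8 -> value=254 (bin 11111110); offset now 8 = byte 1 bit 0; 40 bits remain
Read 2: bits[8:14] width=6 -> value=1 (bin 000001); offset now 14 = byte 1 bit 6; 34 bits remain
Read 3: bits[14:22] width=8 -> value=43 (bin 00101011); offset now 22 = byte 2 bit 6; 26 bits remain
Read 4: bits[22:25] width=3 -> value=3 (bin 011); offset now 25 = byte 3 bit 1; 23 bits remain

Answer: 23 1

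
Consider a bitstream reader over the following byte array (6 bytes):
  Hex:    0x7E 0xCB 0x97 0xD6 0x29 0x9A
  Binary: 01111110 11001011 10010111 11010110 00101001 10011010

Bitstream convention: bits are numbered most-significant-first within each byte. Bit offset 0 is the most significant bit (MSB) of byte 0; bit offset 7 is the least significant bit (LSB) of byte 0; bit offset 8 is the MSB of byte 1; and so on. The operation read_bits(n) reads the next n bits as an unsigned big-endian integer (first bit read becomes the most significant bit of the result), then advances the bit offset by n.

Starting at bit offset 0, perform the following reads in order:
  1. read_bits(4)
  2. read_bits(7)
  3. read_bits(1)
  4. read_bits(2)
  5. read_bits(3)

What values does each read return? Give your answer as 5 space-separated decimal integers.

Read 1: bits[0:4] width=4 -> value=7 (bin 0111); offset now 4 = byte 0 bit 4; 44 bits remain
Read 2: bits[4:11] width=7 -> value=118 (bin 1110110); offset now 11 = byte 1 bit 3; 37 bits remain
Read 3: bits[11:12] width=1 -> value=0 (bin 0); offset now 12 = byte 1 bit 4; 36 bits remain
Read 4: bits[12:14] width=2 -> value=2 (bin 10); offset now 14 = byte 1 bit 6; 34 bits remain
Read 5: bits[14:17] width=3 -> value=7 (bin 111); offset now 17 = byte 2 bit 1; 31 bits remain

Answer: 7 118 0 2 7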